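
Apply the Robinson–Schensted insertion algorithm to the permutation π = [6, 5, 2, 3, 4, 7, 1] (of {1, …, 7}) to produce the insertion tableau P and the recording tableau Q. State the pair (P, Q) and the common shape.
P = [1, 3, 4, 7] / [2] / [5] / [6];  Q = [1, 4, 5, 6] / [2] / [3] / [7];  common shape = (4, 1, 1, 1)

Row-insert the values π_1, π_2, … into P one at a time, bumping the leftmost entry strictly greater than the inserted value down to the next row. The recording tableau Q records, in position (i, j), the step at which that cell was added to P.
  Insert 6 (step 1): P = [6];  Q = [1]
  Insert 5 (step 2): P = [5] / [6];  Q = [1] / [2]
  Insert 2 (step 3): P = [2] / [5] / [6];  Q = [1] / [2] / [3]
  Insert 3 (step 4): P = [2, 3] / [5] / [6];  Q = [1, 4] / [2] / [3]
  Insert 4 (step 5): P = [2, 3, 4] / [5] / [6];  Q = [1, 4, 5] / [2] / [3]
  Insert 7 (step 6): P = [2, 3, 4, 7] / [5] / [6];  Q = [1, 4, 5, 6] / [2] / [3]
  Insert 1 (step 7): P = [1, 3, 4, 7] / [2] / [5] / [6];  Q = [1, 4, 5, 6] / [2] / [3] / [7]
Final shape: (4, 1, 1, 1).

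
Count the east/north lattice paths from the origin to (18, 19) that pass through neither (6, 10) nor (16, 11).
Number of paths = 14736099145

Inclusion–exclusion. Total paths: C(37, 18) = 17672631900. Through P₁: C(16, 6)·C(21, 12) = 2353791440. Through P₂: C(27, 16)·C(10, 2) = 586705275. Since P₁ is strictly southwest of P₂, a monotone path through both must visit P₁ then P₂; paths through both = C(16, 6)·C(11, 10)·C(10, 2) = 3963960. Avoid both = 17672631900 − 2353791440 − 586705275 + 3963960 = 14736099145.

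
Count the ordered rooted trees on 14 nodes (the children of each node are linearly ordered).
C_13 = 742900

These ordered rooted trees are counted by the Catalan number C_n = (1/(n + 1)) · C(2n, n). For n = 13: C_13 = (1/14) · C(26, 13) = 10400600/14 = 742900.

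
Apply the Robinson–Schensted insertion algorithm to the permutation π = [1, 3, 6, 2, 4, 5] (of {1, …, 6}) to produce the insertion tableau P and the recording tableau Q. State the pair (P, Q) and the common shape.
P = [1, 2, 4, 5] / [3, 6];  Q = [1, 2, 3, 6] / [4, 5];  common shape = (4, 2)

Row-insert the values π_1, π_2, … into P one at a time, bumping the leftmost entry strictly greater than the inserted value down to the next row. The recording tableau Q records, in position (i, j), the step at which that cell was added to P.
  Insert 1 (step 1): P = [1];  Q = [1]
  Insert 3 (step 2): P = [1, 3];  Q = [1, 2]
  Insert 6 (step 3): P = [1, 3, 6];  Q = [1, 2, 3]
  Insert 2 (step 4): P = [1, 2, 6] / [3];  Q = [1, 2, 3] / [4]
  Insert 4 (step 5): P = [1, 2, 4] / [3, 6];  Q = [1, 2, 3] / [4, 5]
  Insert 5 (step 6): P = [1, 2, 4, 5] / [3, 6];  Q = [1, 2, 3, 6] / [4, 5]
Final shape: (4, 2).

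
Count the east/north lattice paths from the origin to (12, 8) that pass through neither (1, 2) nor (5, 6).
Number of paths = 79770

Inclusion–exclusion. Total paths: C(20, 12) = 125970. Through P₁: C(3, 1)·C(17, 11) = 37128. Through P₂: C(11, 5)·C(9, 7) = 16632. Since P₁ is strictly southwest of P₂, a monotone path through both must visit P₁ then P₂; paths through both = C(3, 1)·C(8, 4)·C(9, 7) = 7560. Avoid both = 125970 − 37128 − 16632 + 7560 = 79770.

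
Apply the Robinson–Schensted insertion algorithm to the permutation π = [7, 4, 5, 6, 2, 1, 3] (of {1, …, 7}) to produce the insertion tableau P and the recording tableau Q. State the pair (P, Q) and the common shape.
P = [1, 3, 6] / [2, 5] / [4] / [7];  Q = [1, 3, 4] / [2, 7] / [5] / [6];  common shape = (3, 2, 1, 1)

Row-insert the values π_1, π_2, … into P one at a time, bumping the leftmost entry strictly greater than the inserted value down to the next row. The recording tableau Q records, in position (i, j), the step at which that cell was added to P.
  Insert 7 (step 1): P = [7];  Q = [1]
  Insert 4 (step 2): P = [4] / [7];  Q = [1] / [2]
  Insert 5 (step 3): P = [4, 5] / [7];  Q = [1, 3] / [2]
  Insert 6 (step 4): P = [4, 5, 6] / [7];  Q = [1, 3, 4] / [2]
  Insert 2 (step 5): P = [2, 5, 6] / [4] / [7];  Q = [1, 3, 4] / [2] / [5]
  Insert 1 (step 6): P = [1, 5, 6] / [2] / [4] / [7];  Q = [1, 3, 4] / [2] / [5] / [6]
  Insert 3 (step 7): P = [1, 3, 6] / [2, 5] / [4] / [7];  Q = [1, 3, 4] / [2, 7] / [5] / [6]
Final shape: (3, 2, 1, 1).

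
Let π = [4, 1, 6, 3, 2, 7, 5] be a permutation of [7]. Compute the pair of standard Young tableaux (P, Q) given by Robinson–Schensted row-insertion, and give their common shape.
P = [1, 2, 5] / [3, 6, 7] / [4];  Q = [1, 3, 6] / [2, 4, 7] / [5];  common shape = (3, 3, 1)

Row-insert the values π_1, π_2, … into P one at a time, bumping the leftmost entry strictly greater than the inserted value down to the next row. The recording tableau Q records, in position (i, j), the step at which that cell was added to P.
  Insert 4 (step 1): P = [4];  Q = [1]
  Insert 1 (step 2): P = [1] / [4];  Q = [1] / [2]
  Insert 6 (step 3): P = [1, 6] / [4];  Q = [1, 3] / [2]
  Insert 3 (step 4): P = [1, 3] / [4, 6];  Q = [1, 3] / [2, 4]
  Insert 2 (step 5): P = [1, 2] / [3, 6] / [4];  Q = [1, 3] / [2, 4] / [5]
  Insert 7 (step 6): P = [1, 2, 7] / [3, 6] / [4];  Q = [1, 3, 6] / [2, 4] / [5]
  Insert 5 (step 7): P = [1, 2, 5] / [3, 6, 7] / [4];  Q = [1, 3, 6] / [2, 4, 7] / [5]
Final shape: (3, 3, 1).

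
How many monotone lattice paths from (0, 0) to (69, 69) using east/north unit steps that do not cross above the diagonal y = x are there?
C_69 = 337485502510215975556783793455058624700

These NE paths below the diagonal are counted by the Catalan number C_n = (1/(n + 1)) · C(2n, n). For n = 69: C_69 = (1/70) · C(138, 69) = 23623985175715118288974865541854103729000/70 = 337485502510215975556783793455058624700.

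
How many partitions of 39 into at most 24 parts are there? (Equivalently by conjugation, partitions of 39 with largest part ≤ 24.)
p(39, parts ≤ 24) = 30677

Use the recurrence p(n, m) = p(n, m−1) + p(n−m, m): either the largest part is < m (count p(n, m−1)) or the largest part is exactly m (remove one copy of m, count p(n−m, m)). With p(0, ·) = 1 this gives p(39, parts ≤ 24) = 30677. (By conjugating Young diagrams, this also counts partitions of 39 into at most 24 parts.)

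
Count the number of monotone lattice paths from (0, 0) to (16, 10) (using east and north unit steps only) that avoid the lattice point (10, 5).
Number of paths = 3924349

Total paths from (0, 0) to (16, 10): C(26, 16) = 5311735. Paths through (10, 5): (paths (0, 0) → (10, 5)) × (paths (10, 5) → (16, 10)) = C(15, 10) · C(11, 6) = 3003 · 462 = 1387386. Avoidance count = 5311735 − 1387386 = 3924349.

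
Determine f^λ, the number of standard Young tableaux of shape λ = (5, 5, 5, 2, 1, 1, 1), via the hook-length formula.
# SYT of shape (5, 5, 5, 2, 1, 1, 1) = 45147648

Hook-length formula: f^λ = n! / Π hook(c), product over all cells c of the Young diagram. For λ = (5, 5, 5, 2, 1, 1, 1), n = 20 boxes. Hook lengths by row (left-to-right, top-to-bottom): [11, 7, 5, 4, 3]; [10, 6, 4, 3, 2]; [9, 5, 3, 2, 1]; [5, 1]; [3]; [2]; [1]. Product of hooks = 53887680000. So f^λ = 20! / 53887680000 = 2432902008176640000 / 53887680000 = 45147648.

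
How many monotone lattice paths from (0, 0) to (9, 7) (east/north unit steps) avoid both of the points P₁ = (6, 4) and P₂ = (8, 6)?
Number of paths = 3754

Inclusion–exclusion. Total paths: C(16, 9) = 11440. Through P₁: C(10, 6)·C(6, 3) = 4200. Through P₂: C(14, 8)·C(2, 1) = 6006. Since P₁ is strictly southwest of P₂, a monotone path through both must visit P₁ then P₂; paths through both = C(10, 6)·C(4, 2)·C(2, 1) = 2520. Avoid both = 11440 − 4200 − 6006 + 2520 = 3754.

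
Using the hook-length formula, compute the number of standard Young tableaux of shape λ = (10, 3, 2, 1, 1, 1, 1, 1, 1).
# SYT of shape (10, 3, 2, 1, 1, 1, 1, 1, 1) = 32920160

Hook-length formula: f^λ = n! / Π hook(c), product over all cells c of the Young diagram. For λ = (10, 3, 2, 1, 1, 1, 1, 1, 1), n = 21 boxes. Hook lengths by row (left-to-right, top-to-bottom): [18, 11, 9, 7, 6, 5, 4, 3, 2, 1]; [10, 3, 1]; [8, 1]; [6]; [5]; [4]; [3]; [2]; [1]. Product of hooks = 1551965184000. So f^λ = 21! / 1551965184000 = 51090942171709440000 / 1551965184000 = 32920160.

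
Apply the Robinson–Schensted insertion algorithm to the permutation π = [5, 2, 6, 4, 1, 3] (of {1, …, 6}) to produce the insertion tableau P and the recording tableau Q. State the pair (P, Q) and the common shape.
P = [1, 3] / [2, 4] / [5, 6];  Q = [1, 3] / [2, 4] / [5, 6];  common shape = (2, 2, 2)

Row-insert the values π_1, π_2, … into P one at a time, bumping the leftmost entry strictly greater than the inserted value down to the next row. The recording tableau Q records, in position (i, j), the step at which that cell was added to P.
  Insert 5 (step 1): P = [5];  Q = [1]
  Insert 2 (step 2): P = [2] / [5];  Q = [1] / [2]
  Insert 6 (step 3): P = [2, 6] / [5];  Q = [1, 3] / [2]
  Insert 4 (step 4): P = [2, 4] / [5, 6];  Q = [1, 3] / [2, 4]
  Insert 1 (step 5): P = [1, 4] / [2, 6] / [5];  Q = [1, 3] / [2, 4] / [5]
  Insert 3 (step 6): P = [1, 3] / [2, 4] / [5, 6];  Q = [1, 3] / [2, 4] / [5, 6]
Final shape: (2, 2, 2).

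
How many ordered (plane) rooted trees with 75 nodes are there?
C_74 = 311496878311103321137536291518809134027240

These ordered rooted trees are counted by the Catalan number C_n = (1/(n + 1)) · C(2n, n). For n = 74: C_74 = (1/75) · C(148, 74) = 23362265873332749085315221863910685052043000/75 = 311496878311103321137536291518809134027240.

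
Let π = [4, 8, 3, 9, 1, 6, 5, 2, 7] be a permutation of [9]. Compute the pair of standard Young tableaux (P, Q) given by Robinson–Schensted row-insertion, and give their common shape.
P = [1, 2, 7] / [3, 5, 9] / [4, 6] / [8];  Q = [1, 2, 4] / [3, 6, 9] / [5, 7] / [8];  common shape = (3, 3, 2, 1)

Row-insert the values π_1, π_2, … into P one at a time, bumping the leftmost entry strictly greater than the inserted value down to the next row. The recording tableau Q records, in position (i, j), the step at which that cell was added to P.
  Insert 4 (step 1): P = [4];  Q = [1]
  Insert 8 (step 2): P = [4, 8];  Q = [1, 2]
  Insert 3 (step 3): P = [3, 8] / [4];  Q = [1, 2] / [3]
  Insert 9 (step 4): P = [3, 8, 9] / [4];  Q = [1, 2, 4] / [3]
  Insert 1 (step 5): P = [1, 8, 9] / [3] / [4];  Q = [1, 2, 4] / [3] / [5]
  Insert 6 (step 6): P = [1, 6, 9] / [3, 8] / [4];  Q = [1, 2, 4] / [3, 6] / [5]
  Insert 5 (step 7): P = [1, 5, 9] / [3, 6] / [4, 8];  Q = [1, 2, 4] / [3, 6] / [5, 7]
  Insert 2 (step 8): P = [1, 2, 9] / [3, 5] / [4, 6] / [8];  Q = [1, 2, 4] / [3, 6] / [5, 7] / [8]
  Insert 7 (step 9): P = [1, 2, 7] / [3, 5, 9] / [4, 6] / [8];  Q = [1, 2, 4] / [3, 6, 9] / [5, 7] / [8]
Final shape: (3, 3, 2, 1).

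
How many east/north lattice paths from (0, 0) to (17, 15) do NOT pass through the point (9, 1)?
Number of paths = 562525020

Total paths from (0, 0) to (17, 15): C(32, 17) = 565722720. Paths through (9, 1): (paths (0, 0) → (9, 1)) × (paths (9, 1) → (17, 15)) = C(10, 9) · C(22, 8) = 10 · 319770 = 3197700. Avoidance count = 565722720 − 3197700 = 562525020.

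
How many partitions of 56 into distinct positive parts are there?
q(56) = 7108

A partition into distinct parts is a strictly decreasing sequence summing to n. The recurrence d(n, m) = d(n, m−1) + d(n−m, m−1) (use part m at most once) with q(n) = d(n, n) gives q(56) = 7108. (Euler's theorem: # distinct-part partitions = # odd-part partitions.)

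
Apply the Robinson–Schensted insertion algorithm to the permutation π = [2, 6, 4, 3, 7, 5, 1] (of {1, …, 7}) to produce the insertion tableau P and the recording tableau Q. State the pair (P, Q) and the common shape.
P = [1, 3, 5] / [2, 7] / [4] / [6];  Q = [1, 2, 5] / [3, 6] / [4] / [7];  common shape = (3, 2, 1, 1)

Row-insert the values π_1, π_2, … into P one at a time, bumping the leftmost entry strictly greater than the inserted value down to the next row. The recording tableau Q records, in position (i, j), the step at which that cell was added to P.
  Insert 2 (step 1): P = [2];  Q = [1]
  Insert 6 (step 2): P = [2, 6];  Q = [1, 2]
  Insert 4 (step 3): P = [2, 4] / [6];  Q = [1, 2] / [3]
  Insert 3 (step 4): P = [2, 3] / [4] / [6];  Q = [1, 2] / [3] / [4]
  Insert 7 (step 5): P = [2, 3, 7] / [4] / [6];  Q = [1, 2, 5] / [3] / [4]
  Insert 5 (step 6): P = [2, 3, 5] / [4, 7] / [6];  Q = [1, 2, 5] / [3, 6] / [4]
  Insert 1 (step 7): P = [1, 3, 5] / [2, 7] / [4] / [6];  Q = [1, 2, 5] / [3, 6] / [4] / [7]
Final shape: (3, 2, 1, 1).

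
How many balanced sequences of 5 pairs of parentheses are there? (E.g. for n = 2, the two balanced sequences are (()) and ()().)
C_5 = 42

These balanced parentheses are counted by the Catalan number C_n = (1/(n + 1)) · C(2n, n). For n = 5: C_5 = (1/6) · C(10, 5) = 252/6 = 42.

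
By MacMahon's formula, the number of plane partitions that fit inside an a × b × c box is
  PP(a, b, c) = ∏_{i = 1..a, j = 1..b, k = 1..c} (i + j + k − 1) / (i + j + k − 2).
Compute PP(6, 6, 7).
PP(6, 6, 7) = 29706808370096

Evaluate the triple product over i = 1..6, j = 1..6, k = 1..7. The factors are (2/1) · (3/2) · (4/3) · (5/4) · (6/5) · (7/6) · (8/7) · (3/2) · … (252 factors total). The numerators and denominators telescope so the product is an integer; carrying out the multiplication exactly gives PP(6, 6, 7) = 29706808370096.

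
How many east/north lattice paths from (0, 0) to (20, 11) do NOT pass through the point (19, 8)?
Number of paths = 75792015

Total paths from (0, 0) to (20, 11): C(31, 20) = 84672315. Paths through (19, 8): (paths (0, 0) → (19, 8)) × (paths (19, 8) → (20, 11)) = C(27, 19) · C(4, 1) = 2220075 · 4 = 8880300. Avoidance count = 84672315 − 8880300 = 75792015.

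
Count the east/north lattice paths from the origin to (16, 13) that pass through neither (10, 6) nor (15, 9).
Number of paths = 49826907

Inclusion–exclusion. Total paths: C(29, 16) = 67863915. Through P₁: C(16, 10)·C(13, 6) = 13741728. Through P₂: C(24, 15)·C(5, 1) = 6537520. Since P₁ is strictly southwest of P₂, a monotone path through both must visit P₁ then P₂; paths through both = C(16, 10)·C(8, 5)·C(5, 1) = 2242240. Avoid both = 67863915 − 13741728 − 6537520 + 2242240 = 49826907.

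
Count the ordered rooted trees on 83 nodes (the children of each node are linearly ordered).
C_82 = 17526585015616776834735140517915655636396234280

These ordered rooted trees are counted by the Catalan number C_n = (1/(n + 1)) · C(2n, n). For n = 82: C_82 = (1/83) · C(164, 82) = 1454706556296192477283016662986999417820887445240/83 = 17526585015616776834735140517915655636396234280.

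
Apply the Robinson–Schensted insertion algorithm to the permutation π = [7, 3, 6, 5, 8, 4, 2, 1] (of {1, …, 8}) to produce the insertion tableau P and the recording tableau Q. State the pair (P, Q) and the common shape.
P = [1, 4, 8] / [2] / [3] / [5] / [6] / [7];  Q = [1, 3, 5] / [2] / [4] / [6] / [7] / [8];  common shape = (3, 1, 1, 1, 1, 1)

Row-insert the values π_1, π_2, … into P one at a time, bumping the leftmost entry strictly greater than the inserted value down to the next row. The recording tableau Q records, in position (i, j), the step at which that cell was added to P.
  Insert 7 (step 1): P = [7];  Q = [1]
  Insert 3 (step 2): P = [3] / [7];  Q = [1] / [2]
  Insert 6 (step 3): P = [3, 6] / [7];  Q = [1, 3] / [2]
  Insert 5 (step 4): P = [3, 5] / [6] / [7];  Q = [1, 3] / [2] / [4]
  Insert 8 (step 5): P = [3, 5, 8] / [6] / [7];  Q = [1, 3, 5] / [2] / [4]
  Insert 4 (step 6): P = [3, 4, 8] / [5] / [6] / [7];  Q = [1, 3, 5] / [2] / [4] / [6]
  Insert 2 (step 7): P = [2, 4, 8] / [3] / [5] / [6] / [7];  Q = [1, 3, 5] / [2] / [4] / [6] / [7]
  Insert 1 (step 8): P = [1, 4, 8] / [2] / [3] / [5] / [6] / [7];  Q = [1, 3, 5] / [2] / [4] / [6] / [7] / [8]
Final shape: (3, 1, 1, 1, 1, 1).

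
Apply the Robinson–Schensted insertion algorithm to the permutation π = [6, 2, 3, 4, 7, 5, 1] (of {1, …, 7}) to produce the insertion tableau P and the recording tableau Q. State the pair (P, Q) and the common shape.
P = [1, 3, 4, 5] / [2, 7] / [6];  Q = [1, 3, 4, 5] / [2, 6] / [7];  common shape = (4, 2, 1)

Row-insert the values π_1, π_2, … into P one at a time, bumping the leftmost entry strictly greater than the inserted value down to the next row. The recording tableau Q records, in position (i, j), the step at which that cell was added to P.
  Insert 6 (step 1): P = [6];  Q = [1]
  Insert 2 (step 2): P = [2] / [6];  Q = [1] / [2]
  Insert 3 (step 3): P = [2, 3] / [6];  Q = [1, 3] / [2]
  Insert 4 (step 4): P = [2, 3, 4] / [6];  Q = [1, 3, 4] / [2]
  Insert 7 (step 5): P = [2, 3, 4, 7] / [6];  Q = [1, 3, 4, 5] / [2]
  Insert 5 (step 6): P = [2, 3, 4, 5] / [6, 7];  Q = [1, 3, 4, 5] / [2, 6]
  Insert 1 (step 7): P = [1, 3, 4, 5] / [2, 7] / [6];  Q = [1, 3, 4, 5] / [2, 6] / [7]
Final shape: (4, 2, 1).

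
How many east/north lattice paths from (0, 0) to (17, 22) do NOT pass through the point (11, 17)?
Number of paths = 41100046650

Total paths from (0, 0) to (17, 22): C(39, 17) = 51021117810. Paths through (11, 17): (paths (0, 0) → (11, 17)) × (paths (11, 17) → (17, 22)) = C(28, 11) · C(11, 6) = 21474180 · 462 = 9921071160. Avoidance count = 51021117810 − 9921071160 = 41100046650.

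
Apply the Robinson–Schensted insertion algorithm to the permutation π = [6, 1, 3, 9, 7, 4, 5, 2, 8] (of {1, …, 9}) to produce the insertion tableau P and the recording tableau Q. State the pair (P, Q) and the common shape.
P = [1, 2, 4, 5, 8] / [3, 7] / [6] / [9];  Q = [1, 3, 4, 7, 9] / [2, 5] / [6] / [8];  common shape = (5, 2, 1, 1)

Row-insert the values π_1, π_2, … into P one at a time, bumping the leftmost entry strictly greater than the inserted value down to the next row. The recording tableau Q records, in position (i, j), the step at which that cell was added to P.
  Insert 6 (step 1): P = [6];  Q = [1]
  Insert 1 (step 2): P = [1] / [6];  Q = [1] / [2]
  Insert 3 (step 3): P = [1, 3] / [6];  Q = [1, 3] / [2]
  Insert 9 (step 4): P = [1, 3, 9] / [6];  Q = [1, 3, 4] / [2]
  Insert 7 (step 5): P = [1, 3, 7] / [6, 9];  Q = [1, 3, 4] / [2, 5]
  Insert 4 (step 6): P = [1, 3, 4] / [6, 7] / [9];  Q = [1, 3, 4] / [2, 5] / [6]
  Insert 5 (step 7): P = [1, 3, 4, 5] / [6, 7] / [9];  Q = [1, 3, 4, 7] / [2, 5] / [6]
  Insert 2 (step 8): P = [1, 2, 4, 5] / [3, 7] / [6] / [9];  Q = [1, 3, 4, 7] / [2, 5] / [6] / [8]
  Insert 8 (step 9): P = [1, 2, 4, 5, 8] / [3, 7] / [6] / [9];  Q = [1, 3, 4, 7, 9] / [2, 5] / [6] / [8]
Final shape: (5, 2, 1, 1).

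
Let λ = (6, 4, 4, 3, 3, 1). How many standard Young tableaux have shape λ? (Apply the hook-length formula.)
# SYT of shape (6, 4, 4, 3, 3, 1) = 399979944

Hook-length formula: f^λ = n! / Π hook(c), product over all cells c of the Young diagram. For λ = (6, 4, 4, 3, 3, 1), n = 21 boxes. Hook lengths by row (left-to-right, top-to-bottom): [11, 9, 8, 5, 2, 1]; [8, 6, 5, 2]; [7, 5, 4, 1]; [5, 3, 2]; [4, 2, 1]; [1]. Product of hooks = 127733760000. So f^λ = 21! / 127733760000 = 51090942171709440000 / 127733760000 = 399979944.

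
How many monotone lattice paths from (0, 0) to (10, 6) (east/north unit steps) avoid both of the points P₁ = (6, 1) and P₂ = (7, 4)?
Number of paths = 4106

Inclusion–exclusion. Total paths: C(16, 10) = 8008. Through P₁: C(7, 6)·C(9, 4) = 882. Through P₂: C(11, 7)·C(5, 3) = 3300. Since P₁ is strictly southwest of P₂, a monotone path through both must visit P₁ then P₂; paths through both = C(7, 6)·C(4, 1)·C(5, 3) = 280. Avoid both = 8008 − 882 − 3300 + 280 = 4106.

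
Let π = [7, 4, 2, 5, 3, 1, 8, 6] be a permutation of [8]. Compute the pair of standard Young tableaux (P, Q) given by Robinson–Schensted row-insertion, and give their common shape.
P = [1, 3, 6] / [2, 5, 8] / [4] / [7];  Q = [1, 4, 7] / [2, 5, 8] / [3] / [6];  common shape = (3, 3, 1, 1)

Row-insert the values π_1, π_2, … into P one at a time, bumping the leftmost entry strictly greater than the inserted value down to the next row. The recording tableau Q records, in position (i, j), the step at which that cell was added to P.
  Insert 7 (step 1): P = [7];  Q = [1]
  Insert 4 (step 2): P = [4] / [7];  Q = [1] / [2]
  Insert 2 (step 3): P = [2] / [4] / [7];  Q = [1] / [2] / [3]
  Insert 5 (step 4): P = [2, 5] / [4] / [7];  Q = [1, 4] / [2] / [3]
  Insert 3 (step 5): P = [2, 3] / [4, 5] / [7];  Q = [1, 4] / [2, 5] / [3]
  Insert 1 (step 6): P = [1, 3] / [2, 5] / [4] / [7];  Q = [1, 4] / [2, 5] / [3] / [6]
  Insert 8 (step 7): P = [1, 3, 8] / [2, 5] / [4] / [7];  Q = [1, 4, 7] / [2, 5] / [3] / [6]
  Insert 6 (step 8): P = [1, 3, 6] / [2, 5, 8] / [4] / [7];  Q = [1, 4, 7] / [2, 5, 8] / [3] / [6]
Final shape: (3, 3, 1, 1).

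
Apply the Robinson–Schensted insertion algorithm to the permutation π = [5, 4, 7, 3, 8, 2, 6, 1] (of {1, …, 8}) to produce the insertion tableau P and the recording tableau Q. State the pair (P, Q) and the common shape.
P = [1, 6, 8] / [2, 7] / [3] / [4] / [5];  Q = [1, 3, 5] / [2, 7] / [4] / [6] / [8];  common shape = (3, 2, 1, 1, 1)

Row-insert the values π_1, π_2, … into P one at a time, bumping the leftmost entry strictly greater than the inserted value down to the next row. The recording tableau Q records, in position (i, j), the step at which that cell was added to P.
  Insert 5 (step 1): P = [5];  Q = [1]
  Insert 4 (step 2): P = [4] / [5];  Q = [1] / [2]
  Insert 7 (step 3): P = [4, 7] / [5];  Q = [1, 3] / [2]
  Insert 3 (step 4): P = [3, 7] / [4] / [5];  Q = [1, 3] / [2] / [4]
  Insert 8 (step 5): P = [3, 7, 8] / [4] / [5];  Q = [1, 3, 5] / [2] / [4]
  Insert 2 (step 6): P = [2, 7, 8] / [3] / [4] / [5];  Q = [1, 3, 5] / [2] / [4] / [6]
  Insert 6 (step 7): P = [2, 6, 8] / [3, 7] / [4] / [5];  Q = [1, 3, 5] / [2, 7] / [4] / [6]
  Insert 1 (step 8): P = [1, 6, 8] / [2, 7] / [3] / [4] / [5];  Q = [1, 3, 5] / [2, 7] / [4] / [6] / [8]
Final shape: (3, 2, 1, 1, 1).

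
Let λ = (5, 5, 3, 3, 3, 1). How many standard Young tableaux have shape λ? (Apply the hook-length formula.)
# SYT of shape (5, 5, 3, 3, 3, 1) = 55426800

Hook-length formula: f^λ = n! / Π hook(c), product over all cells c of the Young diagram. For λ = (5, 5, 3, 3, 3, 1), n = 20 boxes. Hook lengths by row (left-to-right, top-to-bottom): [10, 8, 7, 3, 2]; [9, 7, 6, 2, 1]; [6, 4, 3]; [5, 3, 2]; [4, 2, 1]; [1]. Product of hooks = 43893964800. So f^λ = 20! / 43893964800 = 2432902008176640000 / 43893964800 = 55426800.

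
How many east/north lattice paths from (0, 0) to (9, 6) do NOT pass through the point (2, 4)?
Number of paths = 4465

Total paths from (0, 0) to (9, 6): C(15, 9) = 5005. Paths through (2, 4): (paths (0, 0) → (2, 4)) × (paths (2, 4) → (9, 6)) = C(6, 2) · C(9, 7) = 15 · 36 = 540. Avoidance count = 5005 − 540 = 4465.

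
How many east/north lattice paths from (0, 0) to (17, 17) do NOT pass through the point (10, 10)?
Number of paths = 1699523628

Total paths from (0, 0) to (17, 17): C(34, 17) = 2333606220. Paths through (10, 10): (paths (0, 0) → (10, 10)) × (paths (10, 10) → (17, 17)) = C(20, 10) · C(14, 7) = 184756 · 3432 = 634082592. Avoidance count = 2333606220 − 634082592 = 1699523628.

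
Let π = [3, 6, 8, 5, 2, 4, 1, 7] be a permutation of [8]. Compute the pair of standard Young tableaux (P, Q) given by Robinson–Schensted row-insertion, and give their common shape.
P = [1, 4, 7] / [2, 5, 8] / [3] / [6];  Q = [1, 2, 3] / [4, 6, 8] / [5] / [7];  common shape = (3, 3, 1, 1)

Row-insert the values π_1, π_2, … into P one at a time, bumping the leftmost entry strictly greater than the inserted value down to the next row. The recording tableau Q records, in position (i, j), the step at which that cell was added to P.
  Insert 3 (step 1): P = [3];  Q = [1]
  Insert 6 (step 2): P = [3, 6];  Q = [1, 2]
  Insert 8 (step 3): P = [3, 6, 8];  Q = [1, 2, 3]
  Insert 5 (step 4): P = [3, 5, 8] / [6];  Q = [1, 2, 3] / [4]
  Insert 2 (step 5): P = [2, 5, 8] / [3] / [6];  Q = [1, 2, 3] / [4] / [5]
  Insert 4 (step 6): P = [2, 4, 8] / [3, 5] / [6];  Q = [1, 2, 3] / [4, 6] / [5]
  Insert 1 (step 7): P = [1, 4, 8] / [2, 5] / [3] / [6];  Q = [1, 2, 3] / [4, 6] / [5] / [7]
  Insert 7 (step 8): P = [1, 4, 7] / [2, 5, 8] / [3] / [6];  Q = [1, 2, 3] / [4, 6, 8] / [5] / [7]
Final shape: (3, 3, 1, 1).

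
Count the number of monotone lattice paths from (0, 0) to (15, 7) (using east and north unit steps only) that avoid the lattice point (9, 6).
Number of paths = 135509

Total paths from (0, 0) to (15, 7): C(22, 15) = 170544. Paths through (9, 6): (paths (0, 0) → (9, 6)) × (paths (9, 6) → (15, 7)) = C(15, 9) · C(7, 6) = 5005 · 7 = 35035. Avoidance count = 170544 − 35035 = 135509.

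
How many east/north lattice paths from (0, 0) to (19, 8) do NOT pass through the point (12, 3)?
Number of paths = 1859715

Total paths from (0, 0) to (19, 8): C(27, 19) = 2220075. Paths through (12, 3): (paths (0, 0) → (12, 3)) × (paths (12, 3) → (19, 8)) = C(15, 12) · C(12, 7) = 455 · 792 = 360360. Avoidance count = 2220075 − 360360 = 1859715.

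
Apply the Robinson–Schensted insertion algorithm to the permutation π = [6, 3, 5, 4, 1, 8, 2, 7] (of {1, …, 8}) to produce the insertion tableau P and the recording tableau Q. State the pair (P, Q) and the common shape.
P = [1, 2, 7] / [3, 4, 8] / [5] / [6];  Q = [1, 3, 6] / [2, 7, 8] / [4] / [5];  common shape = (3, 3, 1, 1)

Row-insert the values π_1, π_2, … into P one at a time, bumping the leftmost entry strictly greater than the inserted value down to the next row. The recording tableau Q records, in position (i, j), the step at which that cell was added to P.
  Insert 6 (step 1): P = [6];  Q = [1]
  Insert 3 (step 2): P = [3] / [6];  Q = [1] / [2]
  Insert 5 (step 3): P = [3, 5] / [6];  Q = [1, 3] / [2]
  Insert 4 (step 4): P = [3, 4] / [5] / [6];  Q = [1, 3] / [2] / [4]
  Insert 1 (step 5): P = [1, 4] / [3] / [5] / [6];  Q = [1, 3] / [2] / [4] / [5]
  Insert 8 (step 6): P = [1, 4, 8] / [3] / [5] / [6];  Q = [1, 3, 6] / [2] / [4] / [5]
  Insert 2 (step 7): P = [1, 2, 8] / [3, 4] / [5] / [6];  Q = [1, 3, 6] / [2, 7] / [4] / [5]
  Insert 7 (step 8): P = [1, 2, 7] / [3, 4, 8] / [5] / [6];  Q = [1, 3, 6] / [2, 7, 8] / [4] / [5]
Final shape: (3, 3, 1, 1).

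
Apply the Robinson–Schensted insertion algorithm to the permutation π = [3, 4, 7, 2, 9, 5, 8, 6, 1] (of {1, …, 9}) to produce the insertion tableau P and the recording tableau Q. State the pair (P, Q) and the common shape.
P = [1, 4, 5, 6] / [2, 7, 8] / [3] / [9];  Q = [1, 2, 3, 5] / [4, 6, 7] / [8] / [9];  common shape = (4, 3, 1, 1)

Row-insert the values π_1, π_2, … into P one at a time, bumping the leftmost entry strictly greater than the inserted value down to the next row. The recording tableau Q records, in position (i, j), the step at which that cell was added to P.
  Insert 3 (step 1): P = [3];  Q = [1]
  Insert 4 (step 2): P = [3, 4];  Q = [1, 2]
  Insert 7 (step 3): P = [3, 4, 7];  Q = [1, 2, 3]
  Insert 2 (step 4): P = [2, 4, 7] / [3];  Q = [1, 2, 3] / [4]
  Insert 9 (step 5): P = [2, 4, 7, 9] / [3];  Q = [1, 2, 3, 5] / [4]
  Insert 5 (step 6): P = [2, 4, 5, 9] / [3, 7];  Q = [1, 2, 3, 5] / [4, 6]
  Insert 8 (step 7): P = [2, 4, 5, 8] / [3, 7, 9];  Q = [1, 2, 3, 5] / [4, 6, 7]
  Insert 6 (step 8): P = [2, 4, 5, 6] / [3, 7, 8] / [9];  Q = [1, 2, 3, 5] / [4, 6, 7] / [8]
  Insert 1 (step 9): P = [1, 4, 5, 6] / [2, 7, 8] / [3] / [9];  Q = [1, 2, 3, 5] / [4, 6, 7] / [8] / [9]
Final shape: (4, 3, 1, 1).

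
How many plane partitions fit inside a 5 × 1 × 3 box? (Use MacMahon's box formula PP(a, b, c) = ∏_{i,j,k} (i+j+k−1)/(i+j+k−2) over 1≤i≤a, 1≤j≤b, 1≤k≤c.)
PP(5, 1, 3) = 56

Evaluate the triple product over i = 1..5, j = 1..1, k = 1..3. The factors are (2/1) · (3/2) · (4/3) · (3/2) · (4/3) · (5/4) · (4/3) · (5/4) · … (15 factors total). The numerators and denominators telescope so the product is an integer; carrying out the multiplication exactly gives PP(5, 1, 3) = 56.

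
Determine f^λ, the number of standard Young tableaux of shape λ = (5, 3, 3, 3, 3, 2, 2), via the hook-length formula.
# SYT of shape (5, 3, 3, 3, 3, 2, 2) = 81628560

Hook-length formula: f^λ = n! / Π hook(c), product over all cells c of the Young diagram. For λ = (5, 3, 3, 3, 3, 2, 2), n = 21 boxes. Hook lengths by row (left-to-right, top-to-bottom): [11, 10, 7, 2, 1]; [8, 7, 4]; [7, 6, 3]; [6, 5, 2]; [5, 4, 1]; [3, 2]; [2, 1]. Product of hooks = 625895424000. So f^λ = 21! / 625895424000 = 51090942171709440000 / 625895424000 = 81628560.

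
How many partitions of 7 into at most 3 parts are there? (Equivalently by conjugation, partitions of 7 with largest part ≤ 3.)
p(7, parts ≤ 3) = 8

Partitions of 7 with all parts ≤ 3: 3+3+1, 3+2+2, 3+2+1+1, 3+1+1+1+1, 2+2+2+1, 2+2+1+1+1, 2+1+1+1+1+1, 1+1+1+1+1+1+1. Count = 8.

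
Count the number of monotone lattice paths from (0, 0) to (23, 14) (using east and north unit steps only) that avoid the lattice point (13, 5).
Number of paths = 5315592096

Total paths from (0, 0) to (23, 14): C(37, 23) = 6107086800. Paths through (13, 5): (paths (0, 0) → (13, 5)) × (paths (13, 5) → (23, 14)) = C(18, 13) · C(19, 10) = 8568 · 92378 = 791494704. Avoidance count = 6107086800 − 791494704 = 5315592096.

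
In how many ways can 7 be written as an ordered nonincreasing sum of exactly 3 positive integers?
p(7, 3 parts) = 4

Partitions of n into exactly k parts ↔ partitions of n − k into at most k parts (subtract 1 from each part). For n = 7, k = 3, the partitions are: 5+1+1, 4+2+1, 3+3+1, 3+2+2. Count = 4.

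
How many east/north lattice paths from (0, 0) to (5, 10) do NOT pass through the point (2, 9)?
Number of paths = 2783

Total paths from (0, 0) to (5, 10): C(15, 5) = 3003. Paths through (2, 9): (paths (0, 0) → (2, 9)) × (paths (2, 9) → (5, 10)) = C(11, 2) · C(4, 3) = 55 · 4 = 220. Avoidance count = 3003 − 220 = 2783.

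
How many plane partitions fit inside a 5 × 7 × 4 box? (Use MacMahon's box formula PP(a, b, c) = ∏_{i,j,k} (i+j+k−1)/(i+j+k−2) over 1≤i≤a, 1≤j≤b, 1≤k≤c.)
PP(5, 7, 4) = 868489479

Evaluate the triple product over i = 1..5, j = 1..7, k = 1..4. The factors are (2/1) · (3/2) · (4/3) · (5/4) · (3/2) · (4/3) · (5/4) · (6/5) · … (140 factors total). The numerators and denominators telescope so the product is an integer; carrying out the multiplication exactly gives PP(5, 7, 4) = 868489479.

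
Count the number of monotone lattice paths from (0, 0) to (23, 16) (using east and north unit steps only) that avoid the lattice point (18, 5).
Number of paths = 37564282158

Total paths from (0, 0) to (23, 16): C(39, 23) = 37711260990. Paths through (18, 5): (paths (0, 0) → (18, 5)) × (paths (18, 5) → (23, 16)) = C(23, 18) · C(16, 5) = 33649 · 4368 = 146978832. Avoidance count = 37711260990 − 146978832 = 37564282158.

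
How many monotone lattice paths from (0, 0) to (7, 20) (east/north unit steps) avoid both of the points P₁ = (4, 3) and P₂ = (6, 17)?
Number of paths = 461142

Inclusion–exclusion. Total paths: C(27, 7) = 888030. Through P₁: C(7, 4)·C(20, 3) = 39900. Through P₂: C(23, 6)·C(4, 1) = 403788. Since P₁ is strictly southwest of P₂, a monotone path through both must visit P₁ then P₂; paths through both = C(7, 4)·C(16, 2)·C(4, 1) = 16800. Avoid both = 888030 − 39900 − 403788 + 16800 = 461142.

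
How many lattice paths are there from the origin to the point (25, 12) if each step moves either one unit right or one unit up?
Number of paths = 1852482996

A monotone lattice path from (0, 0) to (25, 12) consists of 25 east steps and 12 north steps in some order, so it is determined by which 25 of the 37 steps are east. The count is C(37, 25) = 1852482996.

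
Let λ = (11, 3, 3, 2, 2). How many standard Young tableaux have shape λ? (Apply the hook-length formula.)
# SYT of shape (11, 3, 3, 2, 2) = 38093328

Hook-length formula: f^λ = n! / Π hook(c), product over all cells c of the Young diagram. For λ = (11, 3, 3, 2, 2), n = 21 boxes. Hook lengths by row (left-to-right, top-to-bottom): [15, 14, 11, 8, 7, 6, 5, 4, 3, 2, 1]; [6, 5, 2]; [5, 4, 1]; [3, 2]; [2, 1]. Product of hooks = 1341204480000. So f^λ = 21! / 1341204480000 = 51090942171709440000 / 1341204480000 = 38093328.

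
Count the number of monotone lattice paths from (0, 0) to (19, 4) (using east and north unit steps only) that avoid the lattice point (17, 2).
Number of paths = 7829

Total paths from (0, 0) to (19, 4): C(23, 19) = 8855. Paths through (17, 2): (paths (0, 0) → (17, 2)) × (paths (17, 2) → (19, 4)) = C(19, 17) · C(4, 2) = 171 · 6 = 1026. Avoidance count = 8855 − 1026 = 7829.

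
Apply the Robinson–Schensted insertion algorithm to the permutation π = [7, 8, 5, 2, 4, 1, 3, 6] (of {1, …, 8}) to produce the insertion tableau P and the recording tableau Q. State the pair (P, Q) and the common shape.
P = [1, 3, 6] / [2, 4] / [5, 8] / [7];  Q = [1, 2, 8] / [3, 5] / [4, 7] / [6];  common shape = (3, 2, 2, 1)

Row-insert the values π_1, π_2, … into P one at a time, bumping the leftmost entry strictly greater than the inserted value down to the next row. The recording tableau Q records, in position (i, j), the step at which that cell was added to P.
  Insert 7 (step 1): P = [7];  Q = [1]
  Insert 8 (step 2): P = [7, 8];  Q = [1, 2]
  Insert 5 (step 3): P = [5, 8] / [7];  Q = [1, 2] / [3]
  Insert 2 (step 4): P = [2, 8] / [5] / [7];  Q = [1, 2] / [3] / [4]
  Insert 4 (step 5): P = [2, 4] / [5, 8] / [7];  Q = [1, 2] / [3, 5] / [4]
  Insert 1 (step 6): P = [1, 4] / [2, 8] / [5] / [7];  Q = [1, 2] / [3, 5] / [4] / [6]
  Insert 3 (step 7): P = [1, 3] / [2, 4] / [5, 8] / [7];  Q = [1, 2] / [3, 5] / [4, 7] / [6]
  Insert 6 (step 8): P = [1, 3, 6] / [2, 4] / [5, 8] / [7];  Q = [1, 2, 8] / [3, 5] / [4, 7] / [6]
Final shape: (3, 2, 2, 1).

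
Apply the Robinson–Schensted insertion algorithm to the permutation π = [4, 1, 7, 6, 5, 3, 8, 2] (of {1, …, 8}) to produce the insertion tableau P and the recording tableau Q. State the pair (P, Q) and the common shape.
P = [1, 2, 8] / [3, 5] / [4] / [6] / [7];  Q = [1, 3, 7] / [2, 4] / [5] / [6] / [8];  common shape = (3, 2, 1, 1, 1)

Row-insert the values π_1, π_2, … into P one at a time, bumping the leftmost entry strictly greater than the inserted value down to the next row. The recording tableau Q records, in position (i, j), the step at which that cell was added to P.
  Insert 4 (step 1): P = [4];  Q = [1]
  Insert 1 (step 2): P = [1] / [4];  Q = [1] / [2]
  Insert 7 (step 3): P = [1, 7] / [4];  Q = [1, 3] / [2]
  Insert 6 (step 4): P = [1, 6] / [4, 7];  Q = [1, 3] / [2, 4]
  Insert 5 (step 5): P = [1, 5] / [4, 6] / [7];  Q = [1, 3] / [2, 4] / [5]
  Insert 3 (step 6): P = [1, 3] / [4, 5] / [6] / [7];  Q = [1, 3] / [2, 4] / [5] / [6]
  Insert 8 (step 7): P = [1, 3, 8] / [4, 5] / [6] / [7];  Q = [1, 3, 7] / [2, 4] / [5] / [6]
  Insert 2 (step 8): P = [1, 2, 8] / [3, 5] / [4] / [6] / [7];  Q = [1, 3, 7] / [2, 4] / [5] / [6] / [8]
Final shape: (3, 2, 1, 1, 1).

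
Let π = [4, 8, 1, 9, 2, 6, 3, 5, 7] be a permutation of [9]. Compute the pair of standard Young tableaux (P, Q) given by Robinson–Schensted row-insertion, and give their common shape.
P = [1, 2, 3, 5, 7] / [4, 6, 9] / [8];  Q = [1, 2, 4, 8, 9] / [3, 5, 6] / [7];  common shape = (5, 3, 1)

Row-insert the values π_1, π_2, … into P one at a time, bumping the leftmost entry strictly greater than the inserted value down to the next row. The recording tableau Q records, in position (i, j), the step at which that cell was added to P.
  Insert 4 (step 1): P = [4];  Q = [1]
  Insert 8 (step 2): P = [4, 8];  Q = [1, 2]
  Insert 1 (step 3): P = [1, 8] / [4];  Q = [1, 2] / [3]
  Insert 9 (step 4): P = [1, 8, 9] / [4];  Q = [1, 2, 4] / [3]
  Insert 2 (step 5): P = [1, 2, 9] / [4, 8];  Q = [1, 2, 4] / [3, 5]
  Insert 6 (step 6): P = [1, 2, 6] / [4, 8, 9];  Q = [1, 2, 4] / [3, 5, 6]
  Insert 3 (step 7): P = [1, 2, 3] / [4, 6, 9] / [8];  Q = [1, 2, 4] / [3, 5, 6] / [7]
  Insert 5 (step 8): P = [1, 2, 3, 5] / [4, 6, 9] / [8];  Q = [1, 2, 4, 8] / [3, 5, 6] / [7]
  Insert 7 (step 9): P = [1, 2, 3, 5, 7] / [4, 6, 9] / [8];  Q = [1, 2, 4, 8, 9] / [3, 5, 6] / [7]
Final shape: (5, 3, 1).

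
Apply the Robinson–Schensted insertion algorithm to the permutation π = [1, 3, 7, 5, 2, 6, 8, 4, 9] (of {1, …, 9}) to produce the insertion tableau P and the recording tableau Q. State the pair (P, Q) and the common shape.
P = [1, 2, 4, 6, 8, 9] / [3, 5] / [7];  Q = [1, 2, 3, 6, 7, 9] / [4, 8] / [5];  common shape = (6, 2, 1)

Row-insert the values π_1, π_2, … into P one at a time, bumping the leftmost entry strictly greater than the inserted value down to the next row. The recording tableau Q records, in position (i, j), the step at which that cell was added to P.
  Insert 1 (step 1): P = [1];  Q = [1]
  Insert 3 (step 2): P = [1, 3];  Q = [1, 2]
  Insert 7 (step 3): P = [1, 3, 7];  Q = [1, 2, 3]
  Insert 5 (step 4): P = [1, 3, 5] / [7];  Q = [1, 2, 3] / [4]
  Insert 2 (step 5): P = [1, 2, 5] / [3] / [7];  Q = [1, 2, 3] / [4] / [5]
  Insert 6 (step 6): P = [1, 2, 5, 6] / [3] / [7];  Q = [1, 2, 3, 6] / [4] / [5]
  Insert 8 (step 7): P = [1, 2, 5, 6, 8] / [3] / [7];  Q = [1, 2, 3, 6, 7] / [4] / [5]
  Insert 4 (step 8): P = [1, 2, 4, 6, 8] / [3, 5] / [7];  Q = [1, 2, 3, 6, 7] / [4, 8] / [5]
  Insert 9 (step 9): P = [1, 2, 4, 6, 8, 9] / [3, 5] / [7];  Q = [1, 2, 3, 6, 7, 9] / [4, 8] / [5]
Final shape: (6, 2, 1).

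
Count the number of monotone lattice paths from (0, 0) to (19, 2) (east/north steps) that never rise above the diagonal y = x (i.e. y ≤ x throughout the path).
Number of paths = 189

By the reflection principle (André's argument), the number of monotone paths to (19, 2) with n ≤ m that never go above y = x is C(21, 19) − C(21, 20) = 210 − 21 = 189.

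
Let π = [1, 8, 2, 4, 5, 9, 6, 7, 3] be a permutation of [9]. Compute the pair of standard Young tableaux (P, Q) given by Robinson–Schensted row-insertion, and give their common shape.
P = [1, 2, 3, 5, 6, 7] / [4, 9] / [8];  Q = [1, 2, 4, 5, 6, 8] / [3, 7] / [9];  common shape = (6, 2, 1)

Row-insert the values π_1, π_2, … into P one at a time, bumping the leftmost entry strictly greater than the inserted value down to the next row. The recording tableau Q records, in position (i, j), the step at which that cell was added to P.
  Insert 1 (step 1): P = [1];  Q = [1]
  Insert 8 (step 2): P = [1, 8];  Q = [1, 2]
  Insert 2 (step 3): P = [1, 2] / [8];  Q = [1, 2] / [3]
  Insert 4 (step 4): P = [1, 2, 4] / [8];  Q = [1, 2, 4] / [3]
  Insert 5 (step 5): P = [1, 2, 4, 5] / [8];  Q = [1, 2, 4, 5] / [3]
  Insert 9 (step 6): P = [1, 2, 4, 5, 9] / [8];  Q = [1, 2, 4, 5, 6] / [3]
  Insert 6 (step 7): P = [1, 2, 4, 5, 6] / [8, 9];  Q = [1, 2, 4, 5, 6] / [3, 7]
  Insert 7 (step 8): P = [1, 2, 4, 5, 6, 7] / [8, 9];  Q = [1, 2, 4, 5, 6, 8] / [3, 7]
  Insert 3 (step 9): P = [1, 2, 3, 5, 6, 7] / [4, 9] / [8];  Q = [1, 2, 4, 5, 6, 8] / [3, 7] / [9]
Final shape: (6, 2, 1).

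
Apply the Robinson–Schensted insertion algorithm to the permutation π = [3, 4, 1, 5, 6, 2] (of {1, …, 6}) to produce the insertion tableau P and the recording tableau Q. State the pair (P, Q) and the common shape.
P = [1, 2, 5, 6] / [3, 4];  Q = [1, 2, 4, 5] / [3, 6];  common shape = (4, 2)

Row-insert the values π_1, π_2, … into P one at a time, bumping the leftmost entry strictly greater than the inserted value down to the next row. The recording tableau Q records, in position (i, j), the step at which that cell was added to P.
  Insert 3 (step 1): P = [3];  Q = [1]
  Insert 4 (step 2): P = [3, 4];  Q = [1, 2]
  Insert 1 (step 3): P = [1, 4] / [3];  Q = [1, 2] / [3]
  Insert 5 (step 4): P = [1, 4, 5] / [3];  Q = [1, 2, 4] / [3]
  Insert 6 (step 5): P = [1, 4, 5, 6] / [3];  Q = [1, 2, 4, 5] / [3]
  Insert 2 (step 6): P = [1, 2, 5, 6] / [3, 4];  Q = [1, 2, 4, 5] / [3, 6]
Final shape: (4, 2).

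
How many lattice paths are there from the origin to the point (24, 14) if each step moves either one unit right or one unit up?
Number of paths = 9669554100

A monotone lattice path from (0, 0) to (24, 14) consists of 24 east steps and 14 north steps in some order, so it is determined by which 24 of the 38 steps are east. The count is C(38, 24) = 9669554100.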